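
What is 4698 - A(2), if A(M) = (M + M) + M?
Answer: 4692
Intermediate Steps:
A(M) = 3*M (A(M) = 2*M + M = 3*M)
4698 - A(2) = 4698 - 3*2 = 4698 - 1*6 = 4698 - 6 = 4692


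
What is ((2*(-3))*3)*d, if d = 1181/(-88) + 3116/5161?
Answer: 52388397/227084 ≈ 230.70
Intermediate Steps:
d = -5820933/454168 (d = 1181*(-1/88) + 3116*(1/5161) = -1181/88 + 3116/5161 = -5820933/454168 ≈ -12.817)
((2*(-3))*3)*d = ((2*(-3))*3)*(-5820933/454168) = -6*3*(-5820933/454168) = -18*(-5820933/454168) = 52388397/227084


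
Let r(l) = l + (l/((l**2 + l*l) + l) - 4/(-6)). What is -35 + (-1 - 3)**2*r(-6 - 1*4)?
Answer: -10555/57 ≈ -185.18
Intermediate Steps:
r(l) = 2/3 + l + l/(l + 2*l**2) (r(l) = l + (l/((l**2 + l**2) + l) - 4*(-1/6)) = l + (l/(2*l**2 + l) + 2/3) = l + (l/(l + 2*l**2) + 2/3) = l + (2/3 + l/(l + 2*l**2)) = 2/3 + l + l/(l + 2*l**2))
-35 + (-1 - 3)**2*r(-6 - 1*4) = -35 + (-1 - 3)**2*((5 + 6*(-6 - 1*4)**2 + 7*(-6 - 1*4))/(3*(1 + 2*(-6 - 1*4)))) = -35 + (-4)**2*((5 + 6*(-6 - 4)**2 + 7*(-6 - 4))/(3*(1 + 2*(-6 - 4)))) = -35 + 16*((5 + 6*(-10)**2 + 7*(-10))/(3*(1 + 2*(-10)))) = -35 + 16*((5 + 6*100 - 70)/(3*(1 - 20))) = -35 + 16*((1/3)*(5 + 600 - 70)/(-19)) = -35 + 16*((1/3)*(-1/19)*535) = -35 + 16*(-535/57) = -35 - 8560/57 = -10555/57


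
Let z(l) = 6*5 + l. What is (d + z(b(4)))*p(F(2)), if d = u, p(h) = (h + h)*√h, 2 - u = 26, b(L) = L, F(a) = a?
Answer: 40*√2 ≈ 56.569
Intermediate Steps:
z(l) = 30 + l
u = -24 (u = 2 - 1*26 = 2 - 26 = -24)
p(h) = 2*h^(3/2) (p(h) = (2*h)*√h = 2*h^(3/2))
d = -24
(d + z(b(4)))*p(F(2)) = (-24 + (30 + 4))*(2*2^(3/2)) = (-24 + 34)*(2*(2*√2)) = 10*(4*√2) = 40*√2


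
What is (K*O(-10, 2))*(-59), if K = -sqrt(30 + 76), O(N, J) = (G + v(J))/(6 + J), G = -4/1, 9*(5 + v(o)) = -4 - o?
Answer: -1711*sqrt(106)/24 ≈ -733.99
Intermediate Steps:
v(o) = -49/9 - o/9 (v(o) = -5 + (-4 - o)/9 = -5 + (-4/9 - o/9) = -49/9 - o/9)
G = -4 (G = -4*1 = -4)
O(N, J) = (-85/9 - J/9)/(6 + J) (O(N, J) = (-4 + (-49/9 - J/9))/(6 + J) = (-85/9 - J/9)/(6 + J))
K = -sqrt(106) ≈ -10.296
(K*O(-10, 2))*(-59) = ((-sqrt(106))*((-85 - 1*2)/(9*(6 + 2))))*(-59) = ((-sqrt(106))*((1/9)*(-85 - 2)/8))*(-59) = ((-sqrt(106))*((1/9)*(1/8)*(-87)))*(-59) = (-sqrt(106)*(-29/24))*(-59) = (29*sqrt(106)/24)*(-59) = -1711*sqrt(106)/24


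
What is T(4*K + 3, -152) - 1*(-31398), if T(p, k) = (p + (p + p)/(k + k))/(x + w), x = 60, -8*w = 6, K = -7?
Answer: 282766613/9006 ≈ 31398.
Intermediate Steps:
w = -¾ (w = -⅛*6 = -¾ ≈ -0.75000)
T(p, k) = 4*p/237 + 4*p/(237*k) (T(p, k) = (p + (p + p)/(k + k))/(60 - ¾) = (p + (2*p)/((2*k)))/(237/4) = (p + (2*p)*(1/(2*k)))*(4/237) = (p + p/k)*(4/237) = 4*p/237 + 4*p/(237*k))
T(4*K + 3, -152) - 1*(-31398) = (4/237)*(4*(-7) + 3)*(1 - 152)/(-152) - 1*(-31398) = (4/237)*(-28 + 3)*(-1/152)*(-151) + 31398 = (4/237)*(-25)*(-1/152)*(-151) + 31398 = -3775/9006 + 31398 = 282766613/9006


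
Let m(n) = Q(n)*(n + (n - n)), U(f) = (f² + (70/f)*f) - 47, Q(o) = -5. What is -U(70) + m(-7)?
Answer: -4888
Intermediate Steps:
U(f) = 23 + f² (U(f) = (f² + 70) - 47 = (70 + f²) - 47 = 23 + f²)
m(n) = -5*n (m(n) = -5*(n + (n - n)) = -5*(n + 0) = -5*n)
-U(70) + m(-7) = -(23 + 70²) - 5*(-7) = -(23 + 4900) + 35 = -1*4923 + 35 = -4923 + 35 = -4888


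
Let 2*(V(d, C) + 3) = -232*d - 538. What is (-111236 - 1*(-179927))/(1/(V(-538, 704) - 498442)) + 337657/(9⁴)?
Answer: -196635108083549/6561 ≈ -2.9970e+10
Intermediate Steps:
V(d, C) = -272 - 116*d (V(d, C) = -3 + (-232*d - 538)/2 = -3 + (-538 - 232*d)/2 = -3 + (-269 - 116*d) = -272 - 116*d)
(-111236 - 1*(-179927))/(1/(V(-538, 704) - 498442)) + 337657/(9⁴) = (-111236 - 1*(-179927))/(1/((-272 - 116*(-538)) - 498442)) + 337657/(9⁴) = (-111236 + 179927)/(1/((-272 + 62408) - 498442)) + 337657/6561 = 68691/(1/(62136 - 498442)) + 337657*(1/6561) = 68691/(1/(-436306)) + 337657/6561 = 68691/(-1/436306) + 337657/6561 = 68691*(-436306) + 337657/6561 = -29970295446 + 337657/6561 = -196635108083549/6561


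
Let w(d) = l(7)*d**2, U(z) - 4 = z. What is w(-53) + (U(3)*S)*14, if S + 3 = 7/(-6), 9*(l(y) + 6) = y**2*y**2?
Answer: 6589048/9 ≈ 7.3212e+5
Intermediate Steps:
U(z) = 4 + z
l(y) = -6 + y**4/9 (l(y) = -6 + (y**2*y**2)/9 = -6 + y**4/9)
S = -25/6 (S = -3 + 7/(-6) = -3 + 7*(-1/6) = -3 - 7/6 = -25/6 ≈ -4.1667)
w(d) = 2347*d**2/9 (w(d) = (-6 + (1/9)*7**4)*d**2 = (-6 + (1/9)*2401)*d**2 = (-6 + 2401/9)*d**2 = 2347*d**2/9)
w(-53) + (U(3)*S)*14 = (2347/9)*(-53)**2 + ((4 + 3)*(-25/6))*14 = (2347/9)*2809 + (7*(-25/6))*14 = 6592723/9 - 175/6*14 = 6592723/9 - 1225/3 = 6589048/9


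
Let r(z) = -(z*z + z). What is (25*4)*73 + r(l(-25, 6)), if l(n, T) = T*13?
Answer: 1138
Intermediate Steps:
l(n, T) = 13*T
r(z) = -z - z² (r(z) = -(z² + z) = -(z + z²) = -z - z²)
(25*4)*73 + r(l(-25, 6)) = (25*4)*73 - 13*6*(1 + 13*6) = 100*73 - 1*78*(1 + 78) = 7300 - 1*78*79 = 7300 - 6162 = 1138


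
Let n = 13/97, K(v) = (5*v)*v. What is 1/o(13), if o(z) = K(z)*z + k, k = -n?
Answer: 97/1065532 ≈ 9.1034e-5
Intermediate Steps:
K(v) = 5*v²
n = 13/97 (n = 13*(1/97) = 13/97 ≈ 0.13402)
k = -13/97 (k = -1*13/97 = -13/97 ≈ -0.13402)
o(z) = -13/97 + 5*z³ (o(z) = (5*z²)*z - 13/97 = 5*z³ - 13/97 = -13/97 + 5*z³)
1/o(13) = 1/(-13/97 + 5*13³) = 1/(-13/97 + 5*2197) = 1/(-13/97 + 10985) = 1/(1065532/97) = 97/1065532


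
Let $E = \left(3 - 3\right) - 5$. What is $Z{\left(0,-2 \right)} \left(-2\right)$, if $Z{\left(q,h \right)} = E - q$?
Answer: $10$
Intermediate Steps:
$E = -5$ ($E = 0 - 5 = -5$)
$Z{\left(q,h \right)} = -5 - q$
$Z{\left(0,-2 \right)} \left(-2\right) = \left(-5 - 0\right) \left(-2\right) = \left(-5 + 0\right) \left(-2\right) = \left(-5\right) \left(-2\right) = 10$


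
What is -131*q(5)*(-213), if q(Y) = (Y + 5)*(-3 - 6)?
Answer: -2511270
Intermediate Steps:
q(Y) = -45 - 9*Y (q(Y) = (5 + Y)*(-9) = -45 - 9*Y)
-131*q(5)*(-213) = -131*(-45 - 9*5)*(-213) = -131*(-45 - 45)*(-213) = -131*(-90)*(-213) = 11790*(-213) = -2511270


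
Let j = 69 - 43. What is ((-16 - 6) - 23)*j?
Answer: -1170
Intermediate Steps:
j = 26
((-16 - 6) - 23)*j = ((-16 - 6) - 23)*26 = (-22 - 23)*26 = -45*26 = -1170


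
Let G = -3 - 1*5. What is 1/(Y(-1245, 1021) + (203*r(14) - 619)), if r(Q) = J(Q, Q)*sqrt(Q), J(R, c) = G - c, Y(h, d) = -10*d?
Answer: 221/3305407 - 638*sqrt(14)/23137849 ≈ -3.6312e-5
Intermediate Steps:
G = -8 (G = -3 - 5 = -8)
J(R, c) = -8 - c
r(Q) = sqrt(Q)*(-8 - Q) (r(Q) = (-8 - Q)*sqrt(Q) = sqrt(Q)*(-8 - Q))
1/(Y(-1245, 1021) + (203*r(14) - 619)) = 1/(-10*1021 + (203*(sqrt(14)*(-8 - 1*14)) - 619)) = 1/(-10210 + (203*(sqrt(14)*(-8 - 14)) - 619)) = 1/(-10210 + (203*(sqrt(14)*(-22)) - 619)) = 1/(-10210 + (203*(-22*sqrt(14)) - 619)) = 1/(-10210 + (-4466*sqrt(14) - 619)) = 1/(-10210 + (-619 - 4466*sqrt(14))) = 1/(-10829 - 4466*sqrt(14))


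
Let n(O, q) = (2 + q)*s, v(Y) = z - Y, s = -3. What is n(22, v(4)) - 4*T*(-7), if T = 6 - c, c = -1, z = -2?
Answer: 208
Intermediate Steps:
v(Y) = -2 - Y
n(O, q) = -6 - 3*q (n(O, q) = (2 + q)*(-3) = -6 - 3*q)
T = 7 (T = 6 - 1*(-1) = 6 + 1 = 7)
n(22, v(4)) - 4*T*(-7) = (-6 - 3*(-2 - 1*4)) - 4*7*(-7) = (-6 - 3*(-2 - 4)) - 28*(-7) = (-6 - 3*(-6)) - 1*(-196) = (-6 + 18) + 196 = 12 + 196 = 208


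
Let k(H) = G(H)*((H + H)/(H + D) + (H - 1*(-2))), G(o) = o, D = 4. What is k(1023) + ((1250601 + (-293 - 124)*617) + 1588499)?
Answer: 3730499480/1027 ≈ 3.6324e+6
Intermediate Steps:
k(H) = H*(2 + H + 2*H/(4 + H)) (k(H) = H*((H + H)/(H + 4) + (H - 1*(-2))) = H*((2*H)/(4 + H) + (H + 2)) = H*(2*H/(4 + H) + (2 + H)) = H*(2 + H + 2*H/(4 + H)))
k(1023) + ((1250601 + (-293 - 124)*617) + 1588499) = 1023*(8 + 1023**2 + 8*1023)/(4 + 1023) + ((1250601 + (-293 - 124)*617) + 1588499) = 1023*(8 + 1046529 + 8184)/1027 + ((1250601 - 417*617) + 1588499) = 1023*(1/1027)*1054721 + ((1250601 - 257289) + 1588499) = 1078979583/1027 + (993312 + 1588499) = 1078979583/1027 + 2581811 = 3730499480/1027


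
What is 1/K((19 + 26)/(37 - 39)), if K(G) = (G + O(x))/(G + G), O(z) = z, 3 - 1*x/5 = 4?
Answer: 18/11 ≈ 1.6364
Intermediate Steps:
x = -5 (x = 15 - 5*4 = 15 - 20 = -5)
K(G) = (-5 + G)/(2*G) (K(G) = (G - 5)/(G + G) = (-5 + G)/((2*G)) = (-5 + G)*(1/(2*G)) = (-5 + G)/(2*G))
1/K((19 + 26)/(37 - 39)) = 1/((-5 + (19 + 26)/(37 - 39))/(2*(((19 + 26)/(37 - 39))))) = 1/((-5 + 45/(-2))/(2*((45/(-2))))) = 1/((-5 + 45*(-½))/(2*((45*(-½))))) = 1/((-5 - 45/2)/(2*(-45/2))) = 1/((½)*(-2/45)*(-55/2)) = 1/(11/18) = 18/11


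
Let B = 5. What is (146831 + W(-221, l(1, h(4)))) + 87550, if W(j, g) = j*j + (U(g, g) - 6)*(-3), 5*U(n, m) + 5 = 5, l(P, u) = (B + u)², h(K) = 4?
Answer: 283240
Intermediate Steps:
l(P, u) = (5 + u)²
U(n, m) = 0 (U(n, m) = -1 + (⅕)*5 = -1 + 1 = 0)
W(j, g) = 18 + j² (W(j, g) = j*j + (0 - 6)*(-3) = j² - 6*(-3) = j² + 18 = 18 + j²)
(146831 + W(-221, l(1, h(4)))) + 87550 = (146831 + (18 + (-221)²)) + 87550 = (146831 + (18 + 48841)) + 87550 = (146831 + 48859) + 87550 = 195690 + 87550 = 283240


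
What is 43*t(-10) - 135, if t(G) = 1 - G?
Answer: 338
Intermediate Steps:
43*t(-10) - 135 = 43*(1 - 1*(-10)) - 135 = 43*(1 + 10) - 135 = 43*11 - 135 = 473 - 135 = 338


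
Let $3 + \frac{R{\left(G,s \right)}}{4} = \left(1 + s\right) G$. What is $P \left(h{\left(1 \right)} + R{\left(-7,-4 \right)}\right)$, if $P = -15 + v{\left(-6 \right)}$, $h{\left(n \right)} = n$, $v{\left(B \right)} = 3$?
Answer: $-876$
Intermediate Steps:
$R{\left(G,s \right)} = -12 + 4 G \left(1 + s\right)$ ($R{\left(G,s \right)} = -12 + 4 \left(1 + s\right) G = -12 + 4 G \left(1 + s\right)$)
$P = -12$ ($P = -15 + 3 = -12$)
$P \left(h{\left(1 \right)} + R{\left(-7,-4 \right)}\right) = - 12 \left(1 + \left(-12 + 4 \left(-7\right) + 4 \left(-7\right) \left(-4\right)\right)\right) = - 12 \left(1 - -72\right) = - 12 \left(1 + 72\right) = \left(-12\right) 73 = -876$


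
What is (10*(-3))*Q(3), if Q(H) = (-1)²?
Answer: -30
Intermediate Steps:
Q(H) = 1
(10*(-3))*Q(3) = (10*(-3))*1 = -30*1 = -30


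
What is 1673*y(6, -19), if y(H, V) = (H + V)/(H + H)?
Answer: -21749/12 ≈ -1812.4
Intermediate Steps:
y(H, V) = (H + V)/(2*H) (y(H, V) = (H + V)/((2*H)) = (H + V)*(1/(2*H)) = (H + V)/(2*H))
1673*y(6, -19) = 1673*((½)*(6 - 19)/6) = 1673*((½)*(⅙)*(-13)) = 1673*(-13/12) = -21749/12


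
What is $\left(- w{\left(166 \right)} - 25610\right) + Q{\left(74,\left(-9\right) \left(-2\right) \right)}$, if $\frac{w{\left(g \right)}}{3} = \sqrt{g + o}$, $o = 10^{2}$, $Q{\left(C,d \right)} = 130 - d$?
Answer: $-25498 - 3 \sqrt{266} \approx -25547.0$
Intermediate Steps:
$o = 100$
$w{\left(g \right)} = 3 \sqrt{100 + g}$ ($w{\left(g \right)} = 3 \sqrt{g + 100} = 3 \sqrt{100 + g}$)
$\left(- w{\left(166 \right)} - 25610\right) + Q{\left(74,\left(-9\right) \left(-2\right) \right)} = \left(- 3 \sqrt{100 + 166} - 25610\right) + \left(130 - \left(-9\right) \left(-2\right)\right) = \left(- 3 \sqrt{266} - 25610\right) + \left(130 - 18\right) = \left(-25610 - 3 \sqrt{266}\right) + 112 = -25498 - 3 \sqrt{266}$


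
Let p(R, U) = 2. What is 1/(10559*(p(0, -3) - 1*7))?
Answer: -1/52795 ≈ -1.8941e-5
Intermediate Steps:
1/(10559*(p(0, -3) - 1*7)) = 1/(10559*(2 - 1*7)) = 1/(10559*(2 - 7)) = 1/(10559*(-5)) = 1/(-52795) = -1/52795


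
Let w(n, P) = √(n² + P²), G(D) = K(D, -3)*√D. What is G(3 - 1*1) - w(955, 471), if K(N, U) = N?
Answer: -√1133866 + 2*√2 ≈ -1062.0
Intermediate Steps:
G(D) = D^(3/2) (G(D) = D*√D = D^(3/2))
w(n, P) = √(P² + n²)
G(3 - 1*1) - w(955, 471) = (3 - 1*1)^(3/2) - √(471² + 955²) = (3 - 1)^(3/2) - √(221841 + 912025) = 2^(3/2) - √1133866 = 2*√2 - √1133866 = -√1133866 + 2*√2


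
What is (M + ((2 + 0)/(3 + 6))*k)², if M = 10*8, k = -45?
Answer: 4900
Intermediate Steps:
M = 80
(M + ((2 + 0)/(3 + 6))*k)² = (80 + ((2 + 0)/(3 + 6))*(-45))² = (80 + (2/9)*(-45))² = (80 - 10)² = 70² = 4900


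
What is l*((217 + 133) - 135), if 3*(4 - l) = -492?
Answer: 36120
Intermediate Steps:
l = 168 (l = 4 - ⅓*(-492) = 4 + 164 = 168)
l*((217 + 133) - 135) = 168*((217 + 133) - 135) = 168*(350 - 135) = 168*215 = 36120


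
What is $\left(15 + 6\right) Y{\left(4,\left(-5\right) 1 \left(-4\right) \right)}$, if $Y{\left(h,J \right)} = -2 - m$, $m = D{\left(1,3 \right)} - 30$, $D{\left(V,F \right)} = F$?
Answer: $525$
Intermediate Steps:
$m = -27$ ($m = 3 - 30 = -27$)
$Y{\left(h,J \right)} = 25$ ($Y{\left(h,J \right)} = -2 - -27 = -2 + 27 = 25$)
$\left(15 + 6\right) Y{\left(4,\left(-5\right) 1 \left(-4\right) \right)} = \left(15 + 6\right) 25 = 21 \cdot 25 = 525$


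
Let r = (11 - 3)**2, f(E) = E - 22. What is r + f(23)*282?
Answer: 346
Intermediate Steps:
f(E) = -22 + E
r = 64 (r = 8**2 = 64)
r + f(23)*282 = 64 + (-22 + 23)*282 = 64 + 1*282 = 64 + 282 = 346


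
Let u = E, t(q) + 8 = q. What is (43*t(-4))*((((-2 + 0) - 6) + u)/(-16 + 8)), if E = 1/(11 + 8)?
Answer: -19479/38 ≈ -512.61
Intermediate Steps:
t(q) = -8 + q
E = 1/19 ≈ 0.052632
u = 1/19 ≈ 0.052632
(43*t(-4))*((((-2 + 0) - 6) + u)/(-16 + 8)) = (43*(-8 - 4))*((((-2 + 0) - 6) + 1/19)/(-16 + 8)) = (43*(-12))*(((-2 - 6) + 1/19)/(-8)) = -516*(-8 + 1/19)*(-1)/8 = -(-77916)*(-1)/(19*8) = -516*151/152 = -19479/38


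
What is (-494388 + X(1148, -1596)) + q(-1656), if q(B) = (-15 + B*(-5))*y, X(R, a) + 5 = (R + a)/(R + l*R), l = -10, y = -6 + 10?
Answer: -170231861/369 ≈ -4.6133e+5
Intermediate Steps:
y = 4
X(R, a) = -5 - (R + a)/(9*R) (X(R, a) = -5 + (R + a)/(R - 10*R) = -5 + (R + a)/((-9*R)) = -5 + (R + a)*(-1/(9*R)) = -5 - (R + a)/(9*R))
q(B) = -60 - 20*B (q(B) = (-15 + B*(-5))*4 = (-15 - 5*B)*4 = -60 - 20*B)
(-494388 + X(1148, -1596)) + q(-1656) = (-494388 + (⅑)*(-1*(-1596) - 46*1148)/1148) + (-60 - 20*(-1656)) = (-494388 + (⅑)*(1/1148)*(1596 - 52808)) + (-60 + 33120) = (-494388 + (⅑)*(1/1148)*(-51212)) + 33060 = (-494388 - 1829/369) + 33060 = -182431001/369 + 33060 = -170231861/369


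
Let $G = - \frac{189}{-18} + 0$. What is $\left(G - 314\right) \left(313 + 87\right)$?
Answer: $-121400$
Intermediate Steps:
$G = \frac{21}{2}$ ($G = \left(-189\right) \left(- \frac{1}{18}\right) + 0 = \frac{21}{2} + 0 = \frac{21}{2} \approx 10.5$)
$\left(G - 314\right) \left(313 + 87\right) = \left(\frac{21}{2} - 314\right) \left(313 + 87\right) = \left(- \frac{607}{2}\right) 400 = -121400$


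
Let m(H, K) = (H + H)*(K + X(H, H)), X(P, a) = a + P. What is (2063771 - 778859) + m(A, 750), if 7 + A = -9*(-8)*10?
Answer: 4387888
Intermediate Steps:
X(P, a) = P + a
A = 713 (A = -7 - 9*(-8)*10 = -7 + 72*10 = -7 + 720 = 713)
m(H, K) = 2*H*(K + 2*H) (m(H, K) = (H + H)*(K + (H + H)) = (2*H)*(K + 2*H) = 2*H*(K + 2*H))
(2063771 - 778859) + m(A, 750) = (2063771 - 778859) + 2*713*(750 + 2*713) = 1284912 + 2*713*(750 + 1426) = 1284912 + 2*713*2176 = 1284912 + 3102976 = 4387888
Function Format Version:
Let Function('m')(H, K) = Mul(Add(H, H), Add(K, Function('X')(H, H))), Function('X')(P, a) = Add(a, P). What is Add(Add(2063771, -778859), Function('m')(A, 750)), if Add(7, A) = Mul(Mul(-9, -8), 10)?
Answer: 4387888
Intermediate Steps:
Function('X')(P, a) = Add(P, a)
A = 713 (A = Add(-7, Mul(Mul(-9, -8), 10)) = Add(-7, Mul(72, 10)) = Add(-7, 720) = 713)
Function('m')(H, K) = Mul(2, H, Add(K, Mul(2, H))) (Function('m')(H, K) = Mul(Add(H, H), Add(K, Add(H, H))) = Mul(Mul(2, H), Add(K, Mul(2, H))) = Mul(2, H, Add(K, Mul(2, H))))
Add(Add(2063771, -778859), Function('m')(A, 750)) = Add(Add(2063771, -778859), Mul(2, 713, Add(750, Mul(2, 713)))) = Add(1284912, Mul(2, 713, Add(750, 1426))) = Add(1284912, Mul(2, 713, 2176)) = Add(1284912, 3102976) = 4387888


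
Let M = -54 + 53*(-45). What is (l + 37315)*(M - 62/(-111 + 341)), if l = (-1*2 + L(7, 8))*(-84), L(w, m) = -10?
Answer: -10750214668/115 ≈ -9.3480e+7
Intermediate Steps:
M = -2439 (M = -54 - 2385 = -2439)
l = 1008 (l = (-1*2 - 10)*(-84) = (-2 - 10)*(-84) = -12*(-84) = 1008)
(l + 37315)*(M - 62/(-111 + 341)) = (1008 + 37315)*(-2439 - 62/(-111 + 341)) = 38323*(-2439 - 62/230) = 38323*(-2439 - 62*1/230) = 38323*(-2439 - 31/115) = 38323*(-280516/115) = -10750214668/115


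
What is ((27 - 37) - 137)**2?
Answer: 21609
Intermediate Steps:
((27 - 37) - 137)**2 = (-10 - 137)**2 = (-147)**2 = 21609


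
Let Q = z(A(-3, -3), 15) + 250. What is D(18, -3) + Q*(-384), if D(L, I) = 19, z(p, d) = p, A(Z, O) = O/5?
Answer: -478753/5 ≈ -95751.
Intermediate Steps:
A(Z, O) = O/5 (A(Z, O) = O*(⅕) = O/5)
Q = 1247/5 (Q = (⅕)*(-3) + 250 = -⅗ + 250 = 1247/5 ≈ 249.40)
D(18, -3) + Q*(-384) = 19 + (1247/5)*(-384) = 19 - 478848/5 = -478753/5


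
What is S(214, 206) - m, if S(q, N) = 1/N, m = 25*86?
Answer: -442899/206 ≈ -2150.0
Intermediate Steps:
m = 2150
S(214, 206) - m = 1/206 - 1*2150 = 1/206 - 2150 = -442899/206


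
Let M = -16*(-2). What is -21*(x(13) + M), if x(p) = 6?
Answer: -798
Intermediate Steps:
M = 32
-21*(x(13) + M) = -21*(6 + 32) = -21*38 = -798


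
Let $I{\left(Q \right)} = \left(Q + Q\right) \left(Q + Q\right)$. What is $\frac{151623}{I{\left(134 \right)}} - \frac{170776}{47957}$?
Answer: $- \frac{4994431213}{3444463568} \approx -1.45$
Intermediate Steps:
$I{\left(Q \right)} = 4 Q^{2}$ ($I{\left(Q \right)} = 2 Q 2 Q = 4 Q^{2}$)
$\frac{151623}{I{\left(134 \right)}} - \frac{170776}{47957} = \frac{151623}{4 \cdot 134^{2}} - \frac{170776}{47957} = \frac{151623}{4 \cdot 17956} - \frac{170776}{47957} = \frac{151623}{71824} - \frac{170776}{47957} = - \frac{4994431213}{3444463568}$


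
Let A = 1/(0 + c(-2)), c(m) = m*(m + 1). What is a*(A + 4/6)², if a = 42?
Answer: 343/6 ≈ 57.167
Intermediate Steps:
c(m) = m*(1 + m)
A = ½ (A = 1/(0 - 2*(1 - 2)) = 1/(0 - 2*(-1)) = 1/(0 + 2) = 1/2 = ½ ≈ 0.50000)
a*(A + 4/6)² = 42*(½ + 4/6)² = 42*(½ + 4*(⅙))² = 42*(½ + ⅔)² = 42*(7/6)² = 42*(49/36) = 343/6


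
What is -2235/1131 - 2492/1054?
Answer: -862357/198679 ≈ -4.3405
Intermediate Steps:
-2235/1131 - 2492/1054 = -2235*1/1131 - 2492*1/1054 = -745/377 - 1246/527 = -862357/198679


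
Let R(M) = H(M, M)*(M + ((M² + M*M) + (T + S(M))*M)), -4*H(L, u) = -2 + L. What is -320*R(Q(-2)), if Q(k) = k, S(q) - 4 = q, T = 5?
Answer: 2560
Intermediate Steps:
S(q) = 4 + q
H(L, u) = ½ - L/4 (H(L, u) = -(-2 + L)/4 = ½ - L/4)
R(M) = (½ - M/4)*(M + 2*M² + M*(9 + M)) (R(M) = (½ - M/4)*(M + ((M² + M*M) + (5 + (4 + M))*M)) = (½ - M/4)*(M + ((M² + M²) + (9 + M)*M)) = (½ - M/4)*(M + (2*M² + M*(9 + M))) = (½ - M/4)*(M + 2*M² + M*(9 + M)))
-320*R(Q(-2)) = -(-80)*(-2)*(-2 - 2)*(10 + 3*(-2)) = -(-80)*(-2)*(-4)*(10 - 6) = -(-80)*(-2)*(-4)*4 = -320*(-8) = 2560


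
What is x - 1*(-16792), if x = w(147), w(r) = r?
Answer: 16939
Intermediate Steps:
x = 147
x - 1*(-16792) = 147 - 1*(-16792) = 147 + 16792 = 16939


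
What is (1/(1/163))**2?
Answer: 26569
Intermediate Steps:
(1/(1/163))**2 = 163**2 = 26569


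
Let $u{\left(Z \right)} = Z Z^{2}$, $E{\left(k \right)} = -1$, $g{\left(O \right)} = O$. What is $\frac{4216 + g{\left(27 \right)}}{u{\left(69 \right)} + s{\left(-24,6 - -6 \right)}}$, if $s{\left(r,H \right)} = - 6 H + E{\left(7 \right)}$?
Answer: $\frac{4243}{328436} \approx 0.012919$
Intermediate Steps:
$s{\left(r,H \right)} = -1 - 6 H$ ($s{\left(r,H \right)} = - 6 H - 1 = -1 - 6 H$)
$u{\left(Z \right)} = Z^{3}$
$\frac{4216 + g{\left(27 \right)}}{u{\left(69 \right)} + s{\left(-24,6 - -6 \right)}} = \frac{4216 + 27}{69^{3} - \left(1 + 6 \left(6 - -6\right)\right)} = \frac{4243}{328509 - \left(1 + 6 \left(6 + 6\right)\right)} = \frac{4243}{328509 - 73} = \frac{4243}{328436}$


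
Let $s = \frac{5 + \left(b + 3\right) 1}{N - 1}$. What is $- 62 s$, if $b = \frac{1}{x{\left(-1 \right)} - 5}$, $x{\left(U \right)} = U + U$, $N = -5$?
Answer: $\frac{1705}{21} \approx 81.19$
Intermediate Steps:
$x{\left(U \right)} = 2 U$
$b = - \frac{1}{7}$ ($b = \frac{1}{2 \left(-1\right) - 5} = \frac{1}{-2 - 5} = \frac{1}{-7} = - \frac{1}{7} \approx -0.14286$)
$s = - \frac{55}{42}$ ($s = \frac{5 + \left(- \frac{1}{7} + 3\right) 1}{-5 - 1} = \frac{5 + \frac{20}{7} \cdot 1}{-6} = \left(5 + \frac{20}{7}\right) \left(- \frac{1}{6}\right) = \frac{55}{7} \left(- \frac{1}{6}\right) = - \frac{55}{42} \approx -1.3095$)
$- 62 s = \left(-62\right) \left(- \frac{55}{42}\right) = \frac{1705}{21}$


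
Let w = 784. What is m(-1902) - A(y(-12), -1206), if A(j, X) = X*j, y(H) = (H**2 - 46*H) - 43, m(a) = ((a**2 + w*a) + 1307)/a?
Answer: 1495731493/1902 ≈ 7.8640e+5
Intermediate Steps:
m(a) = (1307 + a**2 + 784*a)/a (m(a) = ((a**2 + 784*a) + 1307)/a = (1307 + a**2 + 784*a)/a)
y(H) = -43 + H**2 - 46*H
m(-1902) - A(y(-12), -1206) = (784 - 1902 + 1307/(-1902)) - (-1206)*(-43 + (-12)**2 - 46*(-12)) = (784 - 1902 + 1307*(-1/1902)) - (-1206)*(-43 + 144 + 552) = (784 - 1902 - 1307/1902) - (-1206)*653 = -2127743/1902 - 1*(-787518) = -2127743/1902 + 787518 = 1495731493/1902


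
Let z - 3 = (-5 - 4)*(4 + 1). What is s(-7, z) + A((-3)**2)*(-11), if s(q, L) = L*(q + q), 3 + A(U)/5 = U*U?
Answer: -3702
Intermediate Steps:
z = -42 (z = 3 + (-5 - 4)*(4 + 1) = 3 - 9*5 = 3 - 45 = -42)
A(U) = -15 + 5*U**2 (A(U) = -15 + 5*(U*U) = -15 + 5*U**2)
s(q, L) = 2*L*q (s(q, L) = L*(2*q) = 2*L*q)
s(-7, z) + A((-3)**2)*(-11) = 2*(-42)*(-7) + (-15 + 5*((-3)**2)**2)*(-11) = 588 + (-15 + 5*9**2)*(-11) = 588 + (-15 + 5*81)*(-11) = 588 + (-15 + 405)*(-11) = 588 + 390*(-11) = 588 - 4290 = -3702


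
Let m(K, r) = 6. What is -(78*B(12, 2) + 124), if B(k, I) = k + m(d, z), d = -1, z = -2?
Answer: -1528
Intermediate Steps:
B(k, I) = 6 + k (B(k, I) = k + 6 = 6 + k)
-(78*B(12, 2) + 124) = -(78*(6 + 12) + 124) = -(78*18 + 124) = -(1404 + 124) = -1*1528 = -1528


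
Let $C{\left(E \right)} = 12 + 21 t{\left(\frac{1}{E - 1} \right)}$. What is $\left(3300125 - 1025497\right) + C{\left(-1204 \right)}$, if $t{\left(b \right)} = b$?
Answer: $\frac{2740941179}{1205} \approx 2.2746 \cdot 10^{6}$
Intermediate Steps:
$C{\left(E \right)} = 12 + \frac{21}{-1 + E}$ ($C{\left(E \right)} = 12 + \frac{21}{E - 1} = 12 + \frac{21}{-1 + E}$)
$\left(3300125 - 1025497\right) + C{\left(-1204 \right)} = \left(3300125 - 1025497\right) + \frac{3 \left(3 + 4 \left(-1204\right)\right)}{-1 - 1204} = 2274628 + \frac{3 \left(3 - 4816\right)}{-1205} = 2274628 + 3 \left(- \frac{1}{1205}\right) \left(-4813\right) = 2274628 + \frac{14439}{1205} = \frac{2740941179}{1205}$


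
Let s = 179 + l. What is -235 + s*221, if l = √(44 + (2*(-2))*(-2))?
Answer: 39324 + 442*√13 ≈ 40918.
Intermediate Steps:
l = 2*√13 (l = √(44 - 4*(-2)) = √(44 + 8) = √52 = 2*√13 ≈ 7.2111)
s = 179 + 2*√13 ≈ 186.21
-235 + s*221 = -235 + (179 + 2*√13)*221 = -235 + (39559 + 442*√13) = 39324 + 442*√13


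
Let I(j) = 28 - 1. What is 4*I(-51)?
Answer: 108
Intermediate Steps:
I(j) = 27
4*I(-51) = 4*27 = 108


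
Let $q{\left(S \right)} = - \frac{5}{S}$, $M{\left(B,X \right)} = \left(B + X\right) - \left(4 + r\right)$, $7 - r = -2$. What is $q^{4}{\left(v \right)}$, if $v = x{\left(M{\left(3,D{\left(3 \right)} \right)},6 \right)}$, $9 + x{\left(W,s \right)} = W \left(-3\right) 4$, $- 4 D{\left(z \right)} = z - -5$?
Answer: $\frac{1}{531441} \approx 1.8817 \cdot 10^{-6}$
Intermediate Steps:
$D{\left(z \right)} = - \frac{5}{4} - \frac{z}{4}$ ($D{\left(z \right)} = - \frac{z - -5}{4} = - \frac{z + 5}{4} = - \frac{5 + z}{4} = - \frac{5}{4} - \frac{z}{4}$)
$r = 9$ ($r = 7 - -2 = 7 + 2 = 9$)
$M{\left(B,X \right)} = -13 + B + X$ ($M{\left(B,X \right)} = \left(B + X\right) - 13 = -13 + B + X$)
$x{\left(W,s \right)} = -9 - 12 W$ ($x{\left(W,s \right)} = -9 + W \left(-3\right) 4 = -9 + - 3 W 4 = -9 - 12 W$)
$v = 135$ ($v = -9 - 12 \left(-13 + 3 - 2\right) = -9 - -144 = -9 + 144 = 135$)
$q^{4}{\left(v \right)} = \left(- \frac{5}{135}\right)^{4} = \left(\left(-5\right) \frac{1}{135}\right)^{4} = \left(- \frac{1}{27}\right)^{4} = \frac{1}{531441}$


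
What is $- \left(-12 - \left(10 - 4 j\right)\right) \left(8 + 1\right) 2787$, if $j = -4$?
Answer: $953154$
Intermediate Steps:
$- \left(-12 - \left(10 - 4 j\right)\right) \left(8 + 1\right) 2787 = - \left(-12 - \left(10 + 16\right)\right) \left(8 + 1\right) 2787 = - \left(-12 - 26\right) 9 \cdot 2787 = - \left(-38\right) 9 \cdot 2787 = \left(-1\right) \left(-342\right) 2787 = 342 \cdot 2787 = 953154$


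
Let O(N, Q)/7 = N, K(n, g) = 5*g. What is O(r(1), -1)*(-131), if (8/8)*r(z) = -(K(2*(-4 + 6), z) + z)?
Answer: 5502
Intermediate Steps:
r(z) = -6*z (r(z) = -(5*z + z) = -6*z)
O(N, Q) = 7*N
O(r(1), -1)*(-131) = (7*(-6*1))*(-131) = (7*(-6))*(-131) = -42*(-131) = 5502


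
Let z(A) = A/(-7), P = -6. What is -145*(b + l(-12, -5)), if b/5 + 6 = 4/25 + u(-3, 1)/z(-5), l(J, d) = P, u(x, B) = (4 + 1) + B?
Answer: -986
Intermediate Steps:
u(x, B) = 5 + B
z(A) = -A/7 (z(A) = A*(-⅐) = -A/7)
l(J, d) = -6
b = 64/5 (b = -30 + 5*(4/25 + (5 + 1)/((-⅐*(-5)))) = -30 + 5*(4*(1/25) + 6/(5/7)) = -30 + 5*(4/25 + 6*(7/5)) = -30 + 5*(4/25 + 42/5) = -30 + 5*(214/25) = -30 + 214/5 = 64/5 ≈ 12.800)
-145*(b + l(-12, -5)) = -145*(64/5 - 6) = -145*34/5 = -986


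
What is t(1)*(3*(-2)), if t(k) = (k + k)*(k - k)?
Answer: 0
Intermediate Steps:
t(k) = 0 (t(k) = (2*k)*0 = 0)
t(1)*(3*(-2)) = 0*(3*(-2)) = 0*(-6) = 0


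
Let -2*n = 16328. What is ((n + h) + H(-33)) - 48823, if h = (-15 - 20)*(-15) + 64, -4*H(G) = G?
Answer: -225559/4 ≈ -56390.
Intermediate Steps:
n = -8164 (n = -½*16328 = -8164)
H(G) = -G/4
h = 589 (h = -35*(-15) + 64 = 525 + 64 = 589)
((n + h) + H(-33)) - 48823 = ((-8164 + 589) - ¼*(-33)) - 48823 = (-7575 + 33/4) - 48823 = -30267/4 - 48823 = -225559/4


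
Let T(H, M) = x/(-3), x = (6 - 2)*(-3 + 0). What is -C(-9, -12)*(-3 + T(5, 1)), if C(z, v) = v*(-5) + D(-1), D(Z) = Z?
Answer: -59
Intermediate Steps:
x = -12 (x = 4*(-3) = -12)
T(H, M) = 4 (T(H, M) = -12/(-3) = -12*(-⅓) = 4)
C(z, v) = -1 - 5*v (C(z, v) = v*(-5) - 1 = -5*v - 1 = -1 - 5*v)
-C(-9, -12)*(-3 + T(5, 1)) = -(-1 - 5*(-12))*(-3 + 4) = -(-1 + 60) = -59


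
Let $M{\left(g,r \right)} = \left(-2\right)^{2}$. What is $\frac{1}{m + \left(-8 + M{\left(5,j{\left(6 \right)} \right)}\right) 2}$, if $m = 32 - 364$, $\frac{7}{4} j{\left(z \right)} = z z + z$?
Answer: $- \frac{1}{340} \approx -0.0029412$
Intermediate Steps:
$j{\left(z \right)} = \frac{4 z}{7} + \frac{4 z^{2}}{7}$ ($j{\left(z \right)} = \frac{4 \left(z z + z\right)}{7} = \frac{4 \left(z^{2} + z\right)}{7} = \frac{4 \left(z + z^{2}\right)}{7} = \frac{4 z}{7} + \frac{4 z^{2}}{7}$)
$M{\left(g,r \right)} = 4$
$m = -332$ ($m = 32 - 364 = -332$)
$\frac{1}{m + \left(-8 + M{\left(5,j{\left(6 \right)} \right)}\right) 2} = \frac{1}{-332 + \left(-8 + 4\right) 2} = \frac{1}{-332 - 8} = \frac{1}{-340} = - \frac{1}{340}$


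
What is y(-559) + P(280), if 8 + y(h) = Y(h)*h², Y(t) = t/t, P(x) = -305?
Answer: 312168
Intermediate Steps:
Y(t) = 1
y(h) = -8 + h² (y(h) = -8 + 1*h² = -8 + h²)
y(-559) + P(280) = (-8 + (-559)²) - 305 = (-8 + 312481) - 305 = 312473 - 305 = 312168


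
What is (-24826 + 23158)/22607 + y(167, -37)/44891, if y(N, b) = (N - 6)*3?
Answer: -9137001/144978691 ≈ -0.063023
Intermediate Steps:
y(N, b) = -18 + 3*N (y(N, b) = (-6 + N)*3 = -18 + 3*N)
(-24826 + 23158)/22607 + y(167, -37)/44891 = (-24826 + 23158)/22607 + (-18 + 3*167)/44891 = -1668*1/22607 + (-18 + 501)*(1/44891) = -1668/22607 + 483*(1/44891) = -1668/22607 + 69/6413 = -9137001/144978691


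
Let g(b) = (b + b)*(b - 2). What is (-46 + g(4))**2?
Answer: 900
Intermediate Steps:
g(b) = 2*b*(-2 + b) (g(b) = (2*b)*(-2 + b) = 2*b*(-2 + b))
(-46 + g(4))**2 = (-46 + 2*4*(-2 + 4))**2 = (-46 + 2*4*2)**2 = (-46 + 16)**2 = (-30)**2 = 900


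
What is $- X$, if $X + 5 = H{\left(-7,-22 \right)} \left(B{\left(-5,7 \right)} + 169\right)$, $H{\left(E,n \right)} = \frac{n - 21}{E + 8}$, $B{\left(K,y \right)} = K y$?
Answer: $5767$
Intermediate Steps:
$H{\left(E,n \right)} = \frac{-21 + n}{8 + E}$
$X = -5767$ ($X = -5 + \frac{-21 - 22}{8 - 7} \left(\left(-5\right) 7 + 169\right) = -5 + 1^{-1} \left(-43\right) \left(-35 + 169\right) = -5 + 1 \left(-43\right) 134 = -5 - 5762 = -5767$)
$- X = \left(-1\right) \left(-5767\right) = 5767$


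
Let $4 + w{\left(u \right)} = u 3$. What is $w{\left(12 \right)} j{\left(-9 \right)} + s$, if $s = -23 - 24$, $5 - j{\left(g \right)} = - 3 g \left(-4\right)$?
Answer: $3569$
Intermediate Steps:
$w{\left(u \right)} = -4 + 3 u$ ($w{\left(u \right)} = -4 + u 3 = -4 + 3 u$)
$j{\left(g \right)} = 5 - 12 g$ ($j{\left(g \right)} = 5 - - 3 g \left(-4\right) = 5 - 12 g$)
$s = -47$ ($s = -23 - 24 = -47$)
$w{\left(12 \right)} j{\left(-9 \right)} + s = \left(-4 + 3 \cdot 12\right) \left(5 - -108\right) - 47 = \left(-4 + 36\right) \left(5 + 108\right) - 47 = 32 \cdot 113 - 47 = 3616 - 47 = 3569$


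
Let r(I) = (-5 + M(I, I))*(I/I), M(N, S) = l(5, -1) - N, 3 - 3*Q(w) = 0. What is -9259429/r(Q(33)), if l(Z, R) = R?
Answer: 9259429/7 ≈ 1.3228e+6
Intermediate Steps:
Q(w) = 1 (Q(w) = 1 - ⅓*0 = 1 + 0 = 1)
M(N, S) = -1 - N
r(I) = -6 - I (r(I) = (-5 + (-1 - I))*(I/I) = (-6 - I)*1 = -6 - I)
-9259429/r(Q(33)) = -9259429/(-6 - 1*1) = -9259429/(-6 - 1) = -9259429/(-7) = -9259429*(-⅐) = 9259429/7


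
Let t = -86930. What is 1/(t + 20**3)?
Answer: -1/78930 ≈ -1.2669e-5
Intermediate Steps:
1/(t + 20**3) = 1/(-86930 + 20**3) = 1/(-86930 + 8000) = 1/(-78930) = -1/78930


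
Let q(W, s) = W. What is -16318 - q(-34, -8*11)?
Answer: -16284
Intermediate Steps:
-16318 - q(-34, -8*11) = -16318 - 1*(-34) = -16318 + 34 = -16284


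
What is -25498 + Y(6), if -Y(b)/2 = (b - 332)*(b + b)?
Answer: -17674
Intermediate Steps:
Y(b) = -4*b*(-332 + b) (Y(b) = -2*(b - 332)*(b + b) = -2*(-332 + b)*2*b = -4*b*(-332 + b))
-25498 + Y(6) = -25498 + 4*6*(332 - 1*6) = -25498 + 4*6*(332 - 6) = -25498 + 4*6*326 = -25498 + 7824 = -17674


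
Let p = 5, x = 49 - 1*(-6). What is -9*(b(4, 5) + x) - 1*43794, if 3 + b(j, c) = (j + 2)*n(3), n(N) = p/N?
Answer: -44352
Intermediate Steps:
x = 55 (x = 49 + 6 = 55)
n(N) = 5/N
b(j, c) = ⅓ + 5*j/3 (b(j, c) = -3 + (j + 2)*(5/3) = -3 + (2 + j)*(5*(⅓)) = -3 + (2 + j)*(5/3) = -3 + (10/3 + 5*j/3) = ⅓ + 5*j/3)
-9*(b(4, 5) + x) - 1*43794 = -9*((⅓ + (5/3)*4) + 55) - 1*43794 = -9*((⅓ + 20/3) + 55) - 43794 = -9*(7 + 55) - 43794 = -9*62 - 43794 = -558 - 43794 = -44352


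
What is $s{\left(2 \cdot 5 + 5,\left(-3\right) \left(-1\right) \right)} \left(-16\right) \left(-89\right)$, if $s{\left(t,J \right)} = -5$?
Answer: $-7120$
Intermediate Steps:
$s{\left(2 \cdot 5 + 5,\left(-3\right) \left(-1\right) \right)} \left(-16\right) \left(-89\right) = \left(-5\right) \left(-16\right) \left(-89\right) = 80 \left(-89\right) = -7120$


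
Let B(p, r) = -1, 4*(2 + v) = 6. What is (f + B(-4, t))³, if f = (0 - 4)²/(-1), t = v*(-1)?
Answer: -4913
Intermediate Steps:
v = -½ (v = -2 + (¼)*6 = -2 + 3/2 = -½ ≈ -0.50000)
t = ½ (t = -½*(-1) = ½ ≈ 0.50000)
f = -16 (f = (-4)²*(-1) = 16*(-1) = -16)
(f + B(-4, t))³ = (-16 - 1)³ = (-17)³ = -4913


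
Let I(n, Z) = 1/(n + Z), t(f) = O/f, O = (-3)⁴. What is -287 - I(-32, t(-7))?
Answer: -87528/305 ≈ -286.98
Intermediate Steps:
O = 81
t(f) = 81/f
I(n, Z) = 1/(Z + n)
-287 - I(-32, t(-7)) = -287 - 1/(81/(-7) - 32) = -287 - 1/(81*(-⅐) - 32) = -287 - 1/(-81/7 - 32) = -287 - 1/(-305/7) = -287 - 1*(-7/305) = -287 + 7/305 = -87528/305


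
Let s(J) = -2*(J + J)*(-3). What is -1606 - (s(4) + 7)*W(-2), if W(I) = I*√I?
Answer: -1606 + 110*I*√2 ≈ -1606.0 + 155.56*I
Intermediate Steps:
s(J) = 12*J (s(J) = -4*J*(-3) = 12*J)
W(I) = I^(3/2)
-1606 - (s(4) + 7)*W(-2) = -1606 - (12*4 + 7)*(-2)^(3/2) = -1606 - (48 + 7)*(-2*I*√2) = -1606 - 55*(-2*I*√2) = -1606 - (-110)*I*√2 = -1606 + 110*I*√2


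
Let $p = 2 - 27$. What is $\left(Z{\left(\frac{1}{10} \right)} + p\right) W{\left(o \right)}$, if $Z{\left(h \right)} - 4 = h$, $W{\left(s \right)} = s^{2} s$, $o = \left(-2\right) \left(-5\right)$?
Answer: $-20900$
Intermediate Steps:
$o = 10$
$p = -25$ ($p = 2 - 27 = -25$)
$W{\left(s \right)} = s^{3}$
$Z{\left(h \right)} = 4 + h$
$\left(Z{\left(\frac{1}{10} \right)} + p\right) W{\left(o \right)} = \left(\left(4 + \frac{1}{10}\right) - 25\right) 10^{3} = \left(\left(4 + \frac{1}{10}\right) - 25\right) 1000 = \left(\frac{41}{10} - 25\right) 1000 = \left(- \frac{209}{10}\right) 1000 = -20900$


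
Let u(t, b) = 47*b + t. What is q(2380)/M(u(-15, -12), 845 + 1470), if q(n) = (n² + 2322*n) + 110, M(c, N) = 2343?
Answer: 3730290/781 ≈ 4776.3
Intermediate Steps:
u(t, b) = t + 47*b
q(n) = 110 + n² + 2322*n
q(2380)/M(u(-15, -12), 845 + 1470) = (110 + 2380² + 2322*2380)/2343 = (110 + 5664400 + 5526360)*(1/2343) = 11190870*(1/2343) = 3730290/781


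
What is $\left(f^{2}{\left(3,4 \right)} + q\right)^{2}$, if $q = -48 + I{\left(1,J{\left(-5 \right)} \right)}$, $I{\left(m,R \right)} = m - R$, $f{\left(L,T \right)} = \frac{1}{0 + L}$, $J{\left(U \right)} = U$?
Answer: $\frac{142129}{81} \approx 1754.7$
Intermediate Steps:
$f{\left(L,T \right)} = \frac{1}{L}$
$q = -42$ ($q = -48 + \left(1 - -5\right) = -48 + \left(1 + 5\right) = -48 + 6 = -42$)
$\left(f^{2}{\left(3,4 \right)} + q\right)^{2} = \left(\left(\frac{1}{3}\right)^{2} - 42\right)^{2} = \left(\frac{1}{9} - 42\right)^{2} = \left(- \frac{377}{9}\right)^{2} = \frac{142129}{81}$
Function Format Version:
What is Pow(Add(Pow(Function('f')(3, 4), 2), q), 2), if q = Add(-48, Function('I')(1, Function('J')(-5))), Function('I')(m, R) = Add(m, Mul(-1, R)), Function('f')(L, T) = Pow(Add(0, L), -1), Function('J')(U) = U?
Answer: Rational(142129, 81) ≈ 1754.7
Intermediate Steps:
Function('f')(L, T) = Pow(L, -1)
q = -42 (q = Add(-48, Add(1, Mul(-1, -5))) = Add(-48, Add(1, 5)) = Add(-48, 6) = -42)
Pow(Add(Pow(Function('f')(3, 4), 2), q), 2) = Pow(Add(Pow(Pow(3, -1), 2), -42), 2) = Pow(Add(Pow(Rational(1, 3), 2), -42), 2) = Pow(Add(Rational(1, 9), -42), 2) = Pow(Rational(-377, 9), 2) = Rational(142129, 81)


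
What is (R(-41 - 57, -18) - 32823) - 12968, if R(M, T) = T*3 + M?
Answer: -45943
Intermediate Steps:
R(M, T) = M + 3*T (R(M, T) = 3*T + M = M + 3*T)
(R(-41 - 57, -18) - 32823) - 12968 = (((-41 - 57) + 3*(-18)) - 32823) - 12968 = ((-98 - 54) - 32823) - 12968 = (-152 - 32823) - 12968 = -32975 - 12968 = -45943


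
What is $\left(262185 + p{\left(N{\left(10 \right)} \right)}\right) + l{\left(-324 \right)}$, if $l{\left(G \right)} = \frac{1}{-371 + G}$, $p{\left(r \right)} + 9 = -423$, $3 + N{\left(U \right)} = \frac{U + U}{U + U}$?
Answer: $\frac{181918334}{695} \approx 2.6175 \cdot 10^{5}$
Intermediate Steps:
$N{\left(U \right)} = -2$ ($N{\left(U \right)} = -3 + \frac{U + U}{U + U} = -3 + \frac{2 U}{2 U} = -3 + 2 U \frac{1}{2 U} = -3 + 1 = -2$)
$p{\left(r \right)} = -432$ ($p{\left(r \right)} = -9 - 423 = -432$)
$\left(262185 + p{\left(N{\left(10 \right)} \right)}\right) + l{\left(-324 \right)} = \left(262185 - 432\right) + \frac{1}{-371 - 324} = 261753 + \frac{1}{-695} = 261753 - \frac{1}{695} = \frac{181918334}{695}$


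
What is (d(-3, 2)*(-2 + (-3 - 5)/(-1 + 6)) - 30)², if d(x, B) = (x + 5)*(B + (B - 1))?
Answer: 66564/25 ≈ 2662.6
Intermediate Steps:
d(x, B) = (-1 + 2*B)*(5 + x) (d(x, B) = (5 + x)*(B + (-1 + B)) = (5 + x)*(-1 + 2*B) = (-1 + 2*B)*(5 + x))
(d(-3, 2)*(-2 + (-3 - 5)/(-1 + 6)) - 30)² = ((-5 - 1*(-3) + 10*2 + 2*2*(-3))*(-2 + (-3 - 5)/(-1 + 6)) - 30)² = ((-5 + 3 + 20 - 12)*(-2 - 8/5) - 30)² = (6*(-2 - 8*⅕) - 30)² = (6*(-2 - 8/5) - 30)² = (6*(-18/5) - 30)² = (-108/5 - 30)² = (-258/5)² = 66564/25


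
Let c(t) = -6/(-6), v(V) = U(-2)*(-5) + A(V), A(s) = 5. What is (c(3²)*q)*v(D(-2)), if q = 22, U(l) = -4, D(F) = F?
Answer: 550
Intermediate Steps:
v(V) = 25 (v(V) = -4*(-5) + 5 = 20 + 5 = 25)
c(t) = 1 (c(t) = -6*(-⅙) = 1)
(c(3²)*q)*v(D(-2)) = (1*22)*25 = 22*25 = 550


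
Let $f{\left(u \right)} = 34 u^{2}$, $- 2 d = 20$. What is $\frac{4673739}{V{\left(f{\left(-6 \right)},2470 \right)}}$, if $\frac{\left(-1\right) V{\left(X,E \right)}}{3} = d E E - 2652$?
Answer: $\frac{1557913}{61011652} \approx 0.025535$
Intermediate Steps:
$d = -10$ ($d = \left(- \frac{1}{2}\right) 20 = -10$)
$V{\left(X,E \right)} = 7956 + 30 E^{2}$ ($V{\left(X,E \right)} = - 3 \left(- 10 E E - 2652\right) = - 3 \left(- 10 E^{2} - 2652\right) = - 3 \left(-2652 - 10 E^{2}\right) = 7956 + 30 E^{2}$)
$\frac{4673739}{V{\left(f{\left(-6 \right)},2470 \right)}} = \frac{4673739}{7956 + 30 \cdot 2470^{2}} = \frac{4673739}{7956 + 30 \cdot 6100900} = \frac{4673739}{7956 + 183027000} = \frac{4673739}{183034956} = 4673739 \cdot \frac{1}{183034956} = \frac{1557913}{61011652}$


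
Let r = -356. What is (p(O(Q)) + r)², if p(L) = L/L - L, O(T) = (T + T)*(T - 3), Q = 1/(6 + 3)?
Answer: 823862209/6561 ≈ 1.2557e+5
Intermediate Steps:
Q = ⅑ (Q = 1/9 = ⅑ ≈ 0.11111)
O(T) = 2*T*(-3 + T) (O(T) = (2*T)*(-3 + T) = 2*T*(-3 + T))
p(L) = 1 - L
(p(O(Q)) + r)² = ((1 - 2*(-3 + ⅑)/9) - 356)² = ((1 - 2*(-26)/(9*9)) - 356)² = ((1 - 1*(-52/81)) - 356)² = ((1 + 52/81) - 356)² = (133/81 - 356)² = (-28703/81)² = 823862209/6561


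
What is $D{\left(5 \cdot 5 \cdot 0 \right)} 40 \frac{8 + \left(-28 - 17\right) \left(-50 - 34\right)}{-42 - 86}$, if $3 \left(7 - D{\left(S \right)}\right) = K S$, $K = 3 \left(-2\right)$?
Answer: $- \frac{33145}{4} \approx -8286.3$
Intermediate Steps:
$K = -6$
$D{\left(S \right)} = 7 + 2 S$ ($D{\left(S \right)} = 7 - \frac{\left(-6\right) S}{3} = 7 + 2 S$)
$D{\left(5 \cdot 5 \cdot 0 \right)} 40 \frac{8 + \left(-28 - 17\right) \left(-50 - 34\right)}{-42 - 86} = \left(7 + 2 \cdot 5 \cdot 5 \cdot 0\right) 40 \frac{8 + \left(-28 - 17\right) \left(-50 - 34\right)}{-42 - 86} = \left(7 + 2 \cdot 25 \cdot 0\right) 40 \frac{8 - -3780}{-128} = \left(7 + 2 \cdot 0\right) 40 \left(8 + 3780\right) \left(- \frac{1}{128}\right) = \left(7 + 0\right) 40 \cdot 3788 \left(- \frac{1}{128}\right) = 7 \cdot 40 \left(- \frac{947}{32}\right) = 280 \left(- \frac{947}{32}\right) = - \frac{33145}{4}$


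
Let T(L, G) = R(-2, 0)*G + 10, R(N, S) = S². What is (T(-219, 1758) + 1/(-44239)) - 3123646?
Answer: -138186533005/44239 ≈ -3.1236e+6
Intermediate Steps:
T(L, G) = 10 (T(L, G) = 0²*G + 10 = 0*G + 10 = 0 + 10 = 10)
(T(-219, 1758) + 1/(-44239)) - 3123646 = (10 + 1/(-44239)) - 3123646 = (10 - 1/44239) - 3123646 = 442389/44239 - 3123646 = -138186533005/44239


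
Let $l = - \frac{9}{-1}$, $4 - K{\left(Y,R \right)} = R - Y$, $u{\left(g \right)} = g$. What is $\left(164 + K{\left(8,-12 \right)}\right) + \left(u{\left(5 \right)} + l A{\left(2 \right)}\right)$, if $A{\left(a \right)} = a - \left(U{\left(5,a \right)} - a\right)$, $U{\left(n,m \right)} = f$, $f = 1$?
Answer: $220$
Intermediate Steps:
$U{\left(n,m \right)} = 1$
$K{\left(Y,R \right)} = 4 + Y - R$ ($K{\left(Y,R \right)} = 4 - \left(R - Y\right) = 4 + Y - R$)
$l = 9$ ($l = \left(-9\right) \left(-1\right) = 9$)
$A{\left(a \right)} = -1 + 2 a$ ($A{\left(a \right)} = a - \left(1 - a\right) = a + \left(-1 + a\right) = -1 + 2 a$)
$\left(164 + K{\left(8,-12 \right)}\right) + \left(u{\left(5 \right)} + l A{\left(2 \right)}\right) = \left(164 + \left(4 + 8 - -12\right)\right) + \left(5 + 9 \left(-1 + 2 \cdot 2\right)\right) = \left(164 + \left(4 + 8 + 12\right)\right) + \left(5 + 9 \left(-1 + 4\right)\right) = \left(164 + 24\right) + \left(5 + 9 \cdot 3\right) = 188 + \left(5 + 27\right) = 188 + 32 = 220$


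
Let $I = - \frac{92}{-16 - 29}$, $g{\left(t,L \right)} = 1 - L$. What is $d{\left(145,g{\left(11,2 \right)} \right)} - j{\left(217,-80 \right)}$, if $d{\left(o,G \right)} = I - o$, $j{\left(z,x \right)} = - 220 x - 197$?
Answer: $- \frac{789568}{45} \approx -17546.0$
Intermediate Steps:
$I = \frac{92}{45}$ ($I = - \frac{92}{-45} = \left(-92\right) \left(- \frac{1}{45}\right) = \frac{92}{45} \approx 2.0444$)
$j{\left(z,x \right)} = -197 - 220 x$
$d{\left(o,G \right)} = \frac{92}{45} - o$
$d{\left(145,g{\left(11,2 \right)} \right)} - j{\left(217,-80 \right)} = \left(\frac{92}{45} - 145\right) - \left(-197 - -17600\right) = \left(\frac{92}{45} - 145\right) - \left(-197 + 17600\right) = - \frac{6433}{45} - 17403 = - \frac{789568}{45}$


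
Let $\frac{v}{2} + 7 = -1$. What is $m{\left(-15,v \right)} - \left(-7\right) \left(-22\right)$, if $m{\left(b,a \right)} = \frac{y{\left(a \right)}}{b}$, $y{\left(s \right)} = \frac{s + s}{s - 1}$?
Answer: $- \frac{39302}{255} \approx -154.13$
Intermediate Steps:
$v = -16$ ($v = -14 + 2 \left(-1\right) = -14 - 2 = -16$)
$y{\left(s \right)} = \frac{2 s}{-1 + s}$
$m{\left(b,a \right)} = \frac{2 a}{b \left(-1 + a\right)}$ ($m{\left(b,a \right)} = \frac{2 a \frac{1}{-1 + a}}{b} = \frac{2 a}{b \left(-1 + a\right)}$)
$m{\left(-15,v \right)} - \left(-7\right) \left(-22\right) = 2 \left(-16\right) \frac{1}{-15} \frac{1}{-1 - 16} - \left(-7\right) \left(-22\right) = 2 \left(-16\right) \left(- \frac{1}{15}\right) \frac{1}{-17} - 154 = 2 \left(-16\right) \left(- \frac{1}{15}\right) \left(- \frac{1}{17}\right) - 154 = - \frac{32}{255} - 154 = - \frac{39302}{255}$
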